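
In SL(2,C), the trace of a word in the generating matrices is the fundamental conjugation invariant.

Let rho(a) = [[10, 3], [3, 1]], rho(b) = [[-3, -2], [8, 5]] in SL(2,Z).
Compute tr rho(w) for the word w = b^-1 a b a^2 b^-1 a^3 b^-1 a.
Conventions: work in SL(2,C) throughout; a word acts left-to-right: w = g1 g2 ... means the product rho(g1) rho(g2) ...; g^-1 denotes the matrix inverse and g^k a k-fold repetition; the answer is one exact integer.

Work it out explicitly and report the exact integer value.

rho(b^-1) = [[5, 2], [-8, -3]]
... * rho(a) = [[10, 3], [3, 1]]  ->  [[56, 17], [-89, -27]]
... * rho(b) = [[-3, -2], [8, 5]]  ->  [[-32, -27], [51, 43]]
... * rho(a) = [[10, 3], [3, 1]]  ->  [[-401, -123], [639, 196]]
... * rho(a) = [[10, 3], [3, 1]]  ->  [[-4379, -1326], [6978, 2113]]
... * rho(b^-1) = [[5, 2], [-8, -3]]  ->  [[-11287, -4780], [17986, 7617]]
... * rho(a) = [[10, 3], [3, 1]]  ->  [[-127210, -38641], [202711, 61575]]
... * rho(a) = [[10, 3], [3, 1]]  ->  [[-1388023, -420271], [2211835, 669708]]
... * rho(a) = [[10, 3], [3, 1]]  ->  [[-15141043, -4584340], [24127474, 7305213]]
... * rho(b^-1) = [[5, 2], [-8, -3]]  ->  [[-39030495, -16529066], [62195666, 26339309]]
... * rho(a) = [[10, 3], [3, 1]]  ->  [[-439892148, -133620551], [700974587, 212926307]]
tr = -439892148 + 212926307 = -226965841

-226965841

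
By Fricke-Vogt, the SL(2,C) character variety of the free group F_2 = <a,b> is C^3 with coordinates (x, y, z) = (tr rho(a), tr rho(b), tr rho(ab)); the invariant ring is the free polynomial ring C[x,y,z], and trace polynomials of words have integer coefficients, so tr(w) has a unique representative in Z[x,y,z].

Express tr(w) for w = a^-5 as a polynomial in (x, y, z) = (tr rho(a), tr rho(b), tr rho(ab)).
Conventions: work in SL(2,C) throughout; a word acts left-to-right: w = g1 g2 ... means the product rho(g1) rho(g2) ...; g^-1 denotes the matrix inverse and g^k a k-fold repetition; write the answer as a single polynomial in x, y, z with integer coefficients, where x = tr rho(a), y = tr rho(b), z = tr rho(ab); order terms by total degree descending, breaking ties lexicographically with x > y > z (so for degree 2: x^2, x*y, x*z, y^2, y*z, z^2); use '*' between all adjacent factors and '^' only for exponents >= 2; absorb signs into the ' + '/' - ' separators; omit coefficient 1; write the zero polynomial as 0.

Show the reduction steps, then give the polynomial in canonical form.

x^5 - 5*x^3 + 5*x

tr(a^-1) = tr(a) = x
tr(a^-2) = tr(a^-1)*tr(a) - tr(1)  (eliminate a^-1) = x^2 - 2
tr(a^-3) = tr(a^-2)*tr(a) - tr(a^-1)  (eliminate a^-1) = x^3 - 3*x
tr(a^-4) = tr(a^-3)*tr(a) - tr(a^-2)  (eliminate a^-1) = x^4 - 4*x^2 + 2
tr(a^-5) = tr(a^-4)*tr(a) - tr(a^-3)  (eliminate a^-1) = x^5 - 5*x^3 + 5*x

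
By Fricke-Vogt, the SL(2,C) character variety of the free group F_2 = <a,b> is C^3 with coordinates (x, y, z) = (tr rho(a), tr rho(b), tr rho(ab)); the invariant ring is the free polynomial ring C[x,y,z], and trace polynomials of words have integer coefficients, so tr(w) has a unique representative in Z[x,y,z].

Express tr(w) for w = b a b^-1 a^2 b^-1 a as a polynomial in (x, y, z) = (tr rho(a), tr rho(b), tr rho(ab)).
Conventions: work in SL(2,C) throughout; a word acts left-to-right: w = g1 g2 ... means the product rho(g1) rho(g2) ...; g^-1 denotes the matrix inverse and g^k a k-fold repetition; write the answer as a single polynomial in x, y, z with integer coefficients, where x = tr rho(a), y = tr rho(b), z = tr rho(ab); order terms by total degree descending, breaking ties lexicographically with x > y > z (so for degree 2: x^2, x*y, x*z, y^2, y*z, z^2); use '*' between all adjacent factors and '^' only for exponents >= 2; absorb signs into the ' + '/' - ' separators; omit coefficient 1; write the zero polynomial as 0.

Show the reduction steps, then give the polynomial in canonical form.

x^3*y^2*z - x^2*y^3 - 2*x^2*y*z^2 + x*z^3 + 2*x^2*y + y^3 + y*z^2 - 2*x*z - 3*y

apply: trace(b a^2) = trace(a) * trace(b a) - trace(b) = x*z - y
apply: trace(a^2 b a) = trace(a) * trace(b a^2) - trace(b a) = x^2*z - x*y - z
apply: trace(a^3 b a) = trace(a) * trace(a^2 b a) - trace(a^2 b) = x^3*z - x^2*y - 2*x*z + y
use: trace(b a b a) = trace(a b) * trace(a b) - trace(1)   [split at repeated a] = z^2 - 2
trace(b a b) = trace(b) * trace(a b) - trace(a) = y*z - x
use: trace(b a b a^2) = trace(a) * trace(b a b a) - trace(b a b) = x*z^2 - y*z - x
trace(a^3 b a b) = trace(a) * trace(b a b a^2) - trace(b a b a) = x^2*z^2 - x*y*z - x^2 - z^2 + 2
apply: trace(a b a b^-1 a^2) = trace(a^3 b a) * trace(b) - trace(a^3 b a b) = x^3*y*z - x^2*y^2 - x^2*z^2 - x*y*z + x^2 + y^2 + z^2 - 2
use: trace(b a b a b a) = trace(b a b a) * trace(b a) - trace(a b)   [split at repeated b] = z^3 - 3*z
trace(b a b a b) = trace(b) * trace(a b a b) - trace(a b a) = y*z^2 - x*z - y
trace(a^2 b a b a b) = trace(a) * trace(b a b a b a) - trace(b a b a b) = x*z^3 - y*z^2 - 2*x*z + y
use: trace(a b a b^-1 a^2 b) = trace(a^2 b a b a) * trace(b) - trace(a^2 b a b a b) = x^2*y*z^2 - x*y^2*z - x*z^3 - x^2*y + 2*x*z + y
apply: trace(b a b^-1 a^2 b^-1 a) = trace(a b a b^-1 a^2) * trace(b) - trace(a b a b^-1 a^2 b) = x^3*y^2*z - x^2*y^3 - 2*x^2*y*z^2 + x*z^3 + 2*x^2*y + y^3 + y*z^2 - 2*x*z - 3*y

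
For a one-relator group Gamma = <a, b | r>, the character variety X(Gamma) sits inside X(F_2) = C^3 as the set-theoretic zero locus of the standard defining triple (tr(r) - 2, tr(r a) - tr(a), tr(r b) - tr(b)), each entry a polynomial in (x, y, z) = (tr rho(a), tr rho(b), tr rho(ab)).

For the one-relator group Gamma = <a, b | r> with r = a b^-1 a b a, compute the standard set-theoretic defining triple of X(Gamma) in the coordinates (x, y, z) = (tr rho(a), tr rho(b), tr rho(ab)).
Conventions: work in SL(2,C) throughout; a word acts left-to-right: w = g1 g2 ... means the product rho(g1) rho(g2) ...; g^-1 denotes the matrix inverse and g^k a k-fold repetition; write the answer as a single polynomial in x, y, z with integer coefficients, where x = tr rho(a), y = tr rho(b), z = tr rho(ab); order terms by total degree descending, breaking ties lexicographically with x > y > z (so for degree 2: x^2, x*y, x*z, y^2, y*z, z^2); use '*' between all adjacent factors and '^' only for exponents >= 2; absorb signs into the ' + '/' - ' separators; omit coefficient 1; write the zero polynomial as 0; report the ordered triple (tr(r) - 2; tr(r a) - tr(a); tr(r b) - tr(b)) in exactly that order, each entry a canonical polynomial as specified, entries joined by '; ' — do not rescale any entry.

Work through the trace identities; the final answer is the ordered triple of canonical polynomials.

tr(a b a) = tr(a)*tr(b a) - tr(b)   [square of a] = x*z - y
tr(a b a^2) = tr(a)*tr(a b a) - tr(a b)   [square of a] = x^2*z - x*y - z
tr(b a b a) = tr(b a)*tr(b a) - tr(1)   [split at a repeated b] = z^2 - 2
tr(b a b) = tr(b)*tr(a b) - tr(a)   [square of b] = y*z - x
tr(a b a^2 b) = tr(a)*tr(b a b a) - tr(b a b)   [square of a] = x*z^2 - y*z - x
tr(a b^-1 a b a) = tr(a b a^2)*tr(b) - tr(a b a^2 b)   [inverse elimination on b] = x^2*y*z - x*y^2 - x*z^2 + x
tr(a b a^3) = tr(a)*tr(b a^3) - tr(b a^2)  (reduce the a square) = x^3*z - x^2*y - 2*x*z + y
tr(a b a^3 b) = tr(a)*tr(a b a b a) - tr(a b a b)  (reduce the a square) = x^2*z^2 - x*y*z - x^2 - z^2 + 2
tr(a b^-1 a b a^2) = tr(a b a^3)*tr(b) - tr(a b a^3 b)  (eliminate b^-1) = x^3*y*z - x^2*y^2 - x^2*z^2 - x*y*z + x^2 + y^2 + z^2 - 2
tr(a b a b a b) = tr(a b a b)*tr(a b) - tr(b a)  (split on a) = z^3 - 3*z
tr(a b^-1 a b a b) = tr(a b a b a)*tr(b) - tr(a b a b a b)  (eliminate b^-1) = x*y*z^2 - y^2*z - z^3 - x*y + 3*z
assemble the triple (tr(r) - 2; tr(r a) - x; tr(r b) - y)

x^2*y*z - x*y^2 - x*z^2 + x - 2; x^3*y*z - x^2*y^2 - x^2*z^2 - x*y*z + x^2 + y^2 + z^2 - x - 2; x*y*z^2 - y^2*z - z^3 - x*y - y + 3*z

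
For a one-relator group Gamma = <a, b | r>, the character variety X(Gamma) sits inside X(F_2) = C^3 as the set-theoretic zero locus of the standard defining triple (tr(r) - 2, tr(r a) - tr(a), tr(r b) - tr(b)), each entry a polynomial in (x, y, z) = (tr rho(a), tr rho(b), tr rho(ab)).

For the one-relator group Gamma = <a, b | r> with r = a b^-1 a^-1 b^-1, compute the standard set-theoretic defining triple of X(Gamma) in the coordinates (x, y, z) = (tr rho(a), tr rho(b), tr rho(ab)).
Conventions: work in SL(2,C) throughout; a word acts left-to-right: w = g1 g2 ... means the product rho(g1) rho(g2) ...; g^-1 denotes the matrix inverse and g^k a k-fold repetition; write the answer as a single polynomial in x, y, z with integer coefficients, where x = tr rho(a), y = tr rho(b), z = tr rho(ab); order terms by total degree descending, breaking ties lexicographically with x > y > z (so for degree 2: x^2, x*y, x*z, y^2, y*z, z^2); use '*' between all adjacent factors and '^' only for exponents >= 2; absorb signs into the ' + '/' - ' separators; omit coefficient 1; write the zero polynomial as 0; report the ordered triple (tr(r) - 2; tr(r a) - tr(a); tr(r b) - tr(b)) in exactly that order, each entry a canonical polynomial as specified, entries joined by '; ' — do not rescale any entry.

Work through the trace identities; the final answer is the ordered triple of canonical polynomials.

trace(b^-1) = trace(b) = y
trace(b a b) = trace(b)*trace(a b) - trace(a)  (reduce the b square) = y*z - x
trace(b a b a) = trace(b a)*trace(b a) - trace(1)  (split on b) = z^2 - 2
next, trace(a b a^-1 b) = trace(b a b)*trace(a) - trace(b a b a)  (eliminate a^-1) = x*y*z - x^2 - z^2 + 2
trace(a^-1 b^-1 a b) = trace(a b a^-1)*trace(b) - trace(a b a^-1 b)  (eliminate b^-1) = -x*y*z + x^2 + y^2 + z^2 - 2
trace(a b^-1 a^-1 b^-1) = trace(a^-1 b^-1 a)*trace(b) - trace(a^-1 b^-1 a b)  (eliminate b^-1) = x*y*z - x^2 - z^2 + 2
next, trace(b^-1 a) = trace(a)*trace(b) - trace(a b)  (eliminate b^-1) = x*y - z
trace(a^2) = trace(a)*trace(a) - trace(1)  (reduce the a square) = x^2 - 2
trace(a b a) = trace(a)*trace(b a) - trace(b)  (reduce the a square) = x*z - y
trace(a^2 b a) = trace(a)*trace(a b a) - trace(a b)  (reduce the a square) = x^2*z - x*y - z
trace(a^2 b a b) = trace(a)*trace(b a b a) - trace(b a b)  (reduce the a square) = x*z^2 - y*z - x
trace(b^-1 a^2 b a) = trace(a^2 b a)*trace(b) - trace(a^2 b a b)  (eliminate b^-1) = x^2*y*z - x*y^2 - x*z^2 + x
next, trace(a^-1 b^-1 a^2 b) = trace(b^-1 a^2 b)*trace(a) - trace(b^-1 a^2 b a)  (eliminate a^-1) = -x^2*y*z + x^3 + x*y^2 + x*z^2 - 3*x
trace(a b^-1 a^-1 b^-1 a) = trace(a^-1 b^-1 a^2)*trace(b) - trace(a^-1 b^-1 a^2 b)  (eliminate b^-1) = x^2*y*z - x^3 - x*z^2 - y*z + 3*x
assemble the triple (trace(r) - 2; trace(r a) - x; trace(r b) - y)

x*y*z - x^2 - z^2; x^2*y*z - x^3 - x*z^2 - y*z + 2*x; 0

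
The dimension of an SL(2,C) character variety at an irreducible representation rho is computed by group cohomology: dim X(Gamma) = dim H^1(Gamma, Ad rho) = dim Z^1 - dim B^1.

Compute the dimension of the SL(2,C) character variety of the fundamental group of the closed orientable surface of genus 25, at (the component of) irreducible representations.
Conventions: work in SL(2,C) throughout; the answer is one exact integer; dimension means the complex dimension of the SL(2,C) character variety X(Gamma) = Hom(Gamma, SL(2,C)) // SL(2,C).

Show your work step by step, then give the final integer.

144

The genus-25 surface group: 2g = 50 generators, one relator prod [a_i, b_i].
Before the relator condition, cocycle space has dim 3*50 = 150.
H^2 = coker(d_2) is dual to H^0 = 0 at irreducible rho (Poincare duality), so d_2 is onto: dim Z^1 = 147.
As always at irreducible rho, dim B^1 = 3.
Hence dim X = 147 - 3 = 144.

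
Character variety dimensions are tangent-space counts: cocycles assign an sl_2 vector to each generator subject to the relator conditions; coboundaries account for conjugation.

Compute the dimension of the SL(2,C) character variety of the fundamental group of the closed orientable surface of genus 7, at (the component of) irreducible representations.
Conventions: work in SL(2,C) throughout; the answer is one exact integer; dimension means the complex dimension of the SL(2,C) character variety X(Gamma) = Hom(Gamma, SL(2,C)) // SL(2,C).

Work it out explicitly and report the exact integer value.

36

pi_1 of the closed genus-7 surface has 14 generators bound by the single product-of-commutators relator.
Unconstrained cocycle data is one sl_2 vector per generator (42 dimensions), cut by the relator condition d_2(z) = 0.
At an irreducible rho, H^2 = coker(d_2) vanishes (Poincare duality: H^2 is dual to H^0 = invariants = 0), so d_2 is surjective onto sl_2 and dim Z^1 = 42 - 3 = 39.
dim B^1 = 3 (coboundaries, injective at irreducible rho).
dim X = dim H^1 = 39 - 3 = 36.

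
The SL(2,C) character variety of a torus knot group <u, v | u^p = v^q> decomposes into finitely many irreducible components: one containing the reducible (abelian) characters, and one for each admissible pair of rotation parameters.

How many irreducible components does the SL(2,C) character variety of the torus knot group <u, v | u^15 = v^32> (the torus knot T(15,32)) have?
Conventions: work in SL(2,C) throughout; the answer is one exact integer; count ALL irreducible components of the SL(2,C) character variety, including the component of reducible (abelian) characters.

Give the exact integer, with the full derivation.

For T(15,32): irreducibility forces the central element u^15 = v^32 to one of +I, -I.
So on each irreducible component the traces are pinned: tr(u) = 2*cos(pi*alpha/15) with 1 <= alpha <= 14, tr(v) = 2*cos(pi*beta/32) with 1 <= beta <= 31.
The two central values (-1)^alpha I and (-1)^beta I must be the same matrix, so alpha and beta share a parity.
Counting: 7 odd alphas x 16 odd betas + 7 even alphas x 15 even betas = 112 + 105 = 217.
That is 217 components of irreducible characters, and with the reducible (abelian) component the total is 218.

218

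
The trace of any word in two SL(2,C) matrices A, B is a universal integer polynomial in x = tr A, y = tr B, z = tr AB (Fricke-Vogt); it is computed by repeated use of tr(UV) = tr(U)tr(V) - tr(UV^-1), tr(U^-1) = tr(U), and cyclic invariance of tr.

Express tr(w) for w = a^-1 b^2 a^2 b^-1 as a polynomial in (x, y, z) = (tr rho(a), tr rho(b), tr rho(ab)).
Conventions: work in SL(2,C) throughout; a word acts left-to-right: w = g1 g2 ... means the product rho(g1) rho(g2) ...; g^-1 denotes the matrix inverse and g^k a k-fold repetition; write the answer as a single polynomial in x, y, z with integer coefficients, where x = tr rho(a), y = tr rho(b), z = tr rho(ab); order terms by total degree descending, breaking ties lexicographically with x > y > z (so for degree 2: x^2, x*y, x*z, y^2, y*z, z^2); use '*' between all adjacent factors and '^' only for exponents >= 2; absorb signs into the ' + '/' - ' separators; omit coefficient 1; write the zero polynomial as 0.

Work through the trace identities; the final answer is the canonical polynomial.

-x^2*y^2*z + x^3*y + x*y^3 + x*y*z^2 - 4*x*y + z

trace(b a^2) = trace(a) * trace(b a) - trace(b)   [square of a] = x*z - y
next, trace(a^2) = trace(a) * trace(a) - trace(1)   [square of a] = x^2 - 2
trace(b^2 a^2) = trace(b) * trace(a^2 b) - trace(a^2)   [square of b] = x*y*z - x^2 - y^2 + 2
trace(b^2 a) = trace(b) * trace(a b) - trace(a)   [square of b] = y*z - x
and trace(a b^2 a^2) = trace(a) * trace(b^2 a^2) - trace(b^2 a)   [square of a] = x^2*y*z - x^3 - x*y^2 - y*z + 3*x
and trace(a b a b) = trace(a b) * trace(a b) - trace(1)   [split at a repeated a] = z^2 - 2
trace(b a b^2 a) = trace(b) * trace(a b a b) - trace(a b a)   [square of b] = y*z^2 - x*z - y
and trace(b a b^2) = trace(b) * trace(a b^2) - trace(a b)   [square of b] = y^2*z - x*y - z
trace(a b^2 a^2 b) = trace(a) * trace(b a b^2 a) - trace(b a b^2)   [square of a] = x*y*z^2 - x^2*z - y^2*z + z
trace(b^2 a^2 b^-1 a) = trace(a b^2 a^2) * trace(b) - trace(a b^2 a^2 b)   [inverse elimination on b] = x^2*y^2*z - x^3*y - x*y^3 - x*y*z^2 + x^2*z + 3*x*y - z
next, trace(a^-1 b^2 a^2 b^-1) = trace(b^2 a^2 b^-1) * trace(a) - trace(b^2 a^2 b^-1 a)   [inverse elimination on a] = -x^2*y^2*z + x^3*y + x*y^3 + x*y*z^2 - 4*x*y + z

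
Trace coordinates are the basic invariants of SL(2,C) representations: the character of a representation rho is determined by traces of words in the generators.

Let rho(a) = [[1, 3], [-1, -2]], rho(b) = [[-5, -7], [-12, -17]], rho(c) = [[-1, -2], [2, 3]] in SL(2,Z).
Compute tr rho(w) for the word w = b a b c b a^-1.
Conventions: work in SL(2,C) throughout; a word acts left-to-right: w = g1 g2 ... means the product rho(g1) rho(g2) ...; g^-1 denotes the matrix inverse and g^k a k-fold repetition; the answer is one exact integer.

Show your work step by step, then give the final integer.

rho(b) = [[-5, -7], [-12, -17]]
... * rho(a) = [[1, 3], [-1, -2]]  ->  [[2, -1], [5, -2]]
... * rho(b) = [[-5, -7], [-12, -17]]  ->  [[2, 3], [-1, -1]]
... * rho(c) = [[-1, -2], [2, 3]]  ->  [[4, 5], [-1, -1]]
... * rho(b) = [[-5, -7], [-12, -17]]  ->  [[-80, -113], [17, 24]]
... * rho(a^-1) = [[-2, -3], [1, 1]]  ->  [[47, 127], [-10, -27]]
tr = 47 + -27 = 20

20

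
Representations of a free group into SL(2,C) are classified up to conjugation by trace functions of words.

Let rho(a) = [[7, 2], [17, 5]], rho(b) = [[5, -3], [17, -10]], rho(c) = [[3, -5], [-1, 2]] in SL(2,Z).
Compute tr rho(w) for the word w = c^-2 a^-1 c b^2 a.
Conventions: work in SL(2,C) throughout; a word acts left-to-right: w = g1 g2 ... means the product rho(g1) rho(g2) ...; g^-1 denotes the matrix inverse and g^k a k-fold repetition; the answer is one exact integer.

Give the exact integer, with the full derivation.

rho(c^-1) = [[2, 5], [1, 3]]
... * rho(c^-1) = [[2, 5], [1, 3]]  ->  [[9, 25], [5, 14]]
... * rho(a^-1) = [[5, -2], [-17, 7]]  ->  [[-380, 157], [-213, 88]]
... * rho(c) = [[3, -5], [-1, 2]]  ->  [[-1297, 2214], [-727, 1241]]
... * rho(b) = [[5, -3], [17, -10]]  ->  [[31153, -18249], [17462, -10229]]
... * rho(b) = [[5, -3], [17, -10]]  ->  [[-154468, 89031], [-86583, 49904]]
... * rho(a) = [[7, 2], [17, 5]]  ->  [[432251, 136219], [242287, 76354]]
tr = 432251 + 76354 = 508605

508605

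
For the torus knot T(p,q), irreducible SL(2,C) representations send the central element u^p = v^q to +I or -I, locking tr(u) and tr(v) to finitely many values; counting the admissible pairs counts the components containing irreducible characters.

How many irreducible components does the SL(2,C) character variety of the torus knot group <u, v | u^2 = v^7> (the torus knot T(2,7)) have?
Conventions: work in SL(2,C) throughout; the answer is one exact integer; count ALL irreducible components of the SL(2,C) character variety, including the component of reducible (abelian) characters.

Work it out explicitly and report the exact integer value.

For T(2,7): irreducibility forces the central element u^2 = v^7 to one of +I, -I.
So on each irreducible component the traces are pinned: tr(u) = 2*cos(pi*alpha/2) with 1 <= alpha <= 1, tr(v) = 2*cos(pi*beta/7) with 1 <= beta <= 6.
The two central values (-1)^alpha I and (-1)^beta I must be the same matrix, so alpha and beta share a parity.
Enumerate parity-matched pairs: 1*3 odd-odd plus 0*3 even-even gives 3.
That is 3 components of irreducible characters, and with the reducible (abelian) component the total is 4.

4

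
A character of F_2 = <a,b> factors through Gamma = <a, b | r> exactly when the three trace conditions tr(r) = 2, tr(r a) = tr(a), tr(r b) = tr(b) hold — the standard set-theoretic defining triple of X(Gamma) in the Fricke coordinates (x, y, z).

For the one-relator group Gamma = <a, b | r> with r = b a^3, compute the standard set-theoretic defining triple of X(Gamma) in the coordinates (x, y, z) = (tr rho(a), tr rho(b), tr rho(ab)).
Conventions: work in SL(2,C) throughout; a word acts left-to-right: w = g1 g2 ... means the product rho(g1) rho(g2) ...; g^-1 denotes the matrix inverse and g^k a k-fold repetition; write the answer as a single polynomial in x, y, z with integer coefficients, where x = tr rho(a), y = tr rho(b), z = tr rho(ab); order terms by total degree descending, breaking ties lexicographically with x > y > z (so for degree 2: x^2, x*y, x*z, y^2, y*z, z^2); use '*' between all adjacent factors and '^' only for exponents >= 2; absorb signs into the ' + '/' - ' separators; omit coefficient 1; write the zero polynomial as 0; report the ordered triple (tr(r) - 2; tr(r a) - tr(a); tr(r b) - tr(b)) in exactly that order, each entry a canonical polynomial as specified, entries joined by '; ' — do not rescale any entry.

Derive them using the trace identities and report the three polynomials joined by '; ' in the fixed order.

x^2*z - x*y - z - 2; x^3*z - x^2*y - 2*x*z - x + y; x^2*y*z - x^3 - x*y^2 - y*z + 3*x - y

trace(a b a) = trace(a)*trace(b a) - trace(b) = x*z - y
trace(b a^3) = trace(a)*trace(a b a) - trace(a b) = x^2*z - x*y - z
next, trace(b a^4) = trace(a)*trace(b a^3) - trace(b a^2)  (reduce the a square) = x^3*z - x^2*y - 2*x*z + y
trace(a^2) = trace(a)*trace(a) - trace(1) = x^2 - 2
and trace(a^3) = trace(a)*trace(a^2) - trace(a) = x^3 - 3*x
trace(b a^3 b) = trace(b)*trace(a^3 b) - trace(a^3) = x^2*y*z - x^3 - x*y^2 - y*z + 3*x
assemble the triple (trace(r) - 2; trace(r a) - x; trace(r b) - y)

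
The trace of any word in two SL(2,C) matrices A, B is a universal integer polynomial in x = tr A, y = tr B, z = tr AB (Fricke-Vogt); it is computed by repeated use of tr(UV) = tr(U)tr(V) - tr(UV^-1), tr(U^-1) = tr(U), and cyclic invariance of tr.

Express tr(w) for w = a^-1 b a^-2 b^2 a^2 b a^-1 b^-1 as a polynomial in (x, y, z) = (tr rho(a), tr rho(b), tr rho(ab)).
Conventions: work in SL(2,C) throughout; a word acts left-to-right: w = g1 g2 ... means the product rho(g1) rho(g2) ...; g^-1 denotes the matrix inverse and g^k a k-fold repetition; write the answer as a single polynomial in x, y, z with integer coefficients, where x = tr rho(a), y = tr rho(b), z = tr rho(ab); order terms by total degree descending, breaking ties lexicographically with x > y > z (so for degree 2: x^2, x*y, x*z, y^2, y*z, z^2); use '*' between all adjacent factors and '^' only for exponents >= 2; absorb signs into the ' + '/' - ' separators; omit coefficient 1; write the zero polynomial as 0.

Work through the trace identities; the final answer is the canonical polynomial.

tr(b a b) = tr(b) tr(a b) - tr(a)  (reduce the b square) = y*z - x
tr(b^2 a b) = tr(b) tr(b a b) - tr(b a)  (reduce the b square) = y^2*z - x*y - z
tr(a b a b) = tr(a b) tr(a b) - tr(1)  (split on a) = z^2 - 2
tr(a b a) = tr(a) tr(b a) - tr(b)  (reduce the a square) = x*z - y
tr(b^2 a b a) = tr(b) tr(a b a b) - tr(a b a)  (reduce the b square) = y*z^2 - x*z - y
tr(b^2 a b a^-1) = tr(b^2 a b) tr(a) - tr(b^2 a b a)  (eliminate a^-1) = x*y^2*z - x^2*y - y*z^2 + y
tr(b a^-2 b^2 a) = tr(b^2 a b a^-1) tr(a) - tr(b^2 a b)  (eliminate a^-1) = x^2*y^2*z - x^3*y - x*y*z^2 - y^2*z + 2*x*y + z
tr(b^2) = tr(b) tr(b) - tr(1)  (reduce the b square) = y^2 - 2
tr(b^3) = tr(b) tr(b^2) - tr(b)  (reduce the b square) = y^3 - 3*y
tr(b^2 a^2 b) = tr(a) tr(b^3 a) - tr(b^3)  (reduce the a square) = x*y^2*z - x^2*y - y^3 - x*z + 3*y
tr(a^2) = tr(a) tr(a) - tr(1)  (reduce the a square) = x^2 - 2
tr(b^2 a^2) = tr(b) tr(a^2 b) - tr(a^2)  (reduce the b square) = x*y*z - x^2 - y^2 + 2
tr(b^2 a^2 b^2) = tr(b) tr(b^2 a^2 b) - tr(b^2 a^2)  (reduce the b square) = x*y^3*z - x^2*y^2 - y^4 - 2*x*y*z + x^2 + 4*y^2 - 2
tr(b^2 a b^2 a) = tr(b) tr(a b^2 a b) - tr(a b^2 a)  (reduce the b square) = y^2*z^2 - 2*x*y*z + x^2 - 2
tr(b^2 a b^2) = tr(b) tr(a b^3) - tr(a b^2)  (reduce the b square) = y^3*z - x*y^2 - 2*y*z + x
tr(b^2 a^2 b^2 a) = tr(a) tr(b^2 a b^2 a) - tr(b^2 a b^2)  (reduce the a square) = x*y^2*z^2 - 2*x^2*y*z - y^3*z + x^3 + x*y^2 + 2*y*z - 3*x
tr(b a^-1 b^2 a^2 b) = tr(b^2 a^2 b^2) tr(a) - tr(b^2 a^2 b^2 a)  (eliminate a^-1) = x^2*y^3*z - x^3*y^2 - x*y^4 - x*y^2*z^2 + y^3*z + 3*x*y^2 - 2*y*z + x
tr(a^2 b a b) = tr(a) tr(b a b a) - tr(b a b)  (reduce the a square) = x*z^2 - y*z - x
tr(a^2 b a) = tr(a) tr(b a^2) - tr(b a)  (reduce the a square) = x^2*z - x*y - z
tr(a^2 b a b^2) = tr(b) tr(a^2 b a b) - tr(a^2 b a)  (reduce the b square) = x*y*z^2 - x^2*z - y^2*z + z
tr(b^2 a^2 b a b) = tr(b) tr(a^2 b a b^2) - tr(a^2 b a b)  (reduce the b square) = x*y^2*z^2 - x^2*y*z - y^3*z - x*z^2 + 2*y*z + x
tr(b^2 a^2 b a b^2) = tr(b) tr(b^2 a^2 b a b) - tr(b^2 a^2 b a)  (reduce the b square) = x*y^3*z^2 - x^2*y^2*z - y^4*z - 2*x*y*z^2 + x^2*z + 3*y^2*z + x*y - z
tr(b a b a b a) = tr(a b a b) tr(a b) - tr(b a)  (split on a) = z^3 - 3*z
tr(a b a^2 b a b) = tr(a) tr(b a b a b a) - tr(b a b a b)  (reduce the a square) = x*z^3 - y*z^2 - 2*x*z + y
tr(a b a^2 b a) = tr(a) tr(b a^2 b a) - tr(b a^2 b)  (reduce the a square) = x^2*z^2 - 2*x*y*z + y^2 - 2
tr(a^2 b a b^2 a b) = tr(b) tr(a b a^2 b a b) - tr(a b a^2 b a)  (reduce the b square) = x*y*z^3 - x^2*z^2 - y^2*z^2 + 2
tr(a^3 b a b) = tr(a) tr(b a b a^2) - tr(b a b a)  (reduce the a square) = x^2*z^2 - x*y*z - x^2 - z^2 + 2
tr(a^3 b a) = tr(a) tr(a^2 b a) - tr(a^2 b)  (reduce the a square) = x^3*z - x^2*y - 2*x*z + y
tr(a^2 b a b^2 a) = tr(b) tr(a^3 b a b) - tr(a^3 b a)  (reduce the b square) = x^2*y*z^2 - x^3*z - x*y^2*z - y*z^2 + 2*x*z + y
tr(b^2 a^2 b a b^2 a) = tr(b) tr(a^2 b a b^2 a b) - tr(a^2 b a b^2 a)  (reduce the b square) = x*y^2*z^3 - 2*x^2*y*z^2 - y^3*z^2 + x^3*z + x*y^2*z + y*z^2 - 2*x*z + y
tr(b a^-1 b^2 a^2 b a b) = tr(b^2 a^2 b a b^2) tr(a) - tr(b^2 a^2 b a b^2 a)  (eliminate a^-1) = x^2*y^3*z^2 - x^3*y^2*z - x*y^4*z - x*y^2*z^3 + y^3*z^2 + 2*x*y^2*z + x^2*y - y*z^2 + x*z - y
tr(b a b a b^2 a) = tr(b) tr(a b a b a b) - tr(a b a b a)  (reduce the b square) = y*z^3 - x*z^2 - 2*y*z + x
tr(b a b a b^2) = tr(b) tr(b a b a b) - tr(b a b a)  (reduce the b square) = y^2*z^2 - x*y*z - y^2 - z^2 + 2
tr(b a^2 b a b a b) = tr(a) tr(b a b a b^2 a) - tr(b a b a b^2)  (reduce the a square) = x*y*z^3 - x^2*z^2 - y^2*z^2 - x*y*z + x^2 + y^2 + z^2 - 2
tr(b^2 a^2 b a b a b) = tr(b) tr(b a^2 b a b a b) - tr(b a^2 b a b a)  (reduce the b square) = x*y^2*z^3 - x^2*y*z^2 - y^3*z^2 - x*y^2*z - x*z^3 + x^2*y + y^3 + 2*y*z^2 + 2*x*z - 3*y
tr(b a b a b a b a) = tr(a b) tr(a b a b a b) - tr(a^-1 b^-1 a^-1 b^-1)  (split on a) = z^4 - 4*z^2 + 2
tr(a^2 b a b a b a b) = tr(a) tr(b a b a b a b a) - tr(b a b a b a b)  (reduce the a square) = x*z^4 - y*z^3 - 3*x*z^2 + 2*y*z + x
tr(a^2 b a b a b a) = tr(a) tr(b a b a b a^2) - tr(b a b a b a)  (reduce the a square) = x^2*z^3 - x*y*z^2 - 2*x^2*z - z^3 + x*y + 3*z
tr(b^2 a^2 b a b a b a) = tr(b) tr(a^2 b a b a b a b) - tr(a^2 b a b a b a)  (reduce the b square) = x*y*z^4 - x^2*z^3 - y^2*z^3 - 2*x*y*z^2 + 2*x^2*z + 2*y^2*z + z^3 - 3*z
tr(b a^-1 b^2 a^2 b a b a) = tr(b^2 a^2 b a b a b) tr(a) - tr(b^2 a^2 b a b a b a)  (eliminate a^-1) = x^2*y^2*z^3 - x^3*y*z^2 - x*y^3*z^2 - x*y*z^4 - x^2*y^2*z + y^2*z^3 + x^3*y + x*y^3 + 4*x*y*z^2 - 2*y^2*z - z^3 - 3*x*y + 3*z
tr(a^-1 b a^-1 b^2 a^2 b a b) = tr(b a^-1 b^2 a^2 b a b) tr(a) - tr(b a^-1 b^2 a^2 b a b a)  (eliminate a^-1) = x^3*y^3*z^2 - x^4*y^2*z - x^2*y^4*z - 2*x^2*y^2*z^3 + x^3*y*z^2 + 2*x*y^3*z^2 + x*y*z^4 + 3*x^2*y^2*z - y^2*z^3 - x*y^3 - 5*x*y*z^2 + x^2*z + 2*y^2*z + z^3 + 2*x*y - 3*z
tr(a^-1 b^2 a^2 b a b^-1 a^-1 b) = tr(a^-1 b a^-1 b^2 a^2 b a) tr(b) - tr(a^-1 b a^-1 b^2 a^2 b a b)  (eliminate b^-1) = -x^3*y^3*z^2 + x^4*y^2*z + 2*x^2*y^4*z + 2*x^2*y^2*z^3 - x^3*y^3 - x^3*y*z^2 - x*y^5 - 3*x*y^3*z^2 - x*y*z^4 - 3*x^2*y^2*z + y^4*z + y^2*z^3 + 4*x*y^3 + 5*x*y*z^2 - x^2*z - 4*y^2*z - z^3 - x*y + 3*z
tr(a b^3 a^2 b a) = tr(a) tr(b^3 a^2 b a) - tr(b^3 a^2 b)  (reduce the a square) = x^2*y^2*z^2 - x^3*y*z - 2*x*y^3*z + x^2*y^2 - x^2*z^2 + y^4 + 4*x*y*z - 4*y^2 + 2
tr(b^3 a^2 b a b^-1 a) = tr(a b^3 a^2 b a) tr(b) - tr(a b^3 a^2 b a b)  (eliminate b^-1) = x^2*y^3*z^2 - x^3*y^2*z - 2*x*y^4*z - x*y^2*z^3 + x^2*y^3 + y^5 + y^3*z^2 + 5*x*y^2*z + x*z^3 - x^2*y - 5*y^3 - 2*y*z^2 - 2*x*z + 5*y
tr(b^2 a^2 b a b^-1 a^-1 b) = tr(b^3 a^2 b a b^-1) tr(a) - tr(b^3 a^2 b a b^-1 a)  (eliminate a^-1) = -x^2*y^3*z^2 + x^3*y^2*z + 2*x*y^4*z + x*y^2*z^3 - x^2*y^3 + x^2*y*z^2 - y^5 - y^3*z^2 - x^3*z - 6*x*y^2*z - x*z^3 + x^2*y + 5*y^3 + 2*y*z^2 + 3*x*z - 5*y
tr(b^-1 a^-1 b a^-2 b^2 a^2 b a) = tr(a^-1 b^2 a^2 b a b^-1 a^-1 b) tr(a) - tr(a^-1 b^2 a^2 b a b^-1 a^-1 b a)  (eliminate a^-1) = -x^4*y^3*z^2 + x^5*y^2*z + 2*x^3*y^4*z + 2*x^3*y^2*z^3 - x^4*y^3 - x^4*y*z^2 - x^2*y^5 - 2*x^2*y^3*z^2 - x^2*y*z^4 - 4*x^3*y^2*z - x*y^4*z + 5*x^2*y^3 + 4*x^2*y*z^2 + y^5 + y^3*z^2 + 2*x*y^2*z - 2*x^2*y - 5*y^3 - 2*y*z^2 + 5*y
tr(a^-1 b a^-2 b^2 a^2 b a^-1 b^-1) = tr(b^-1 a^-1 b a^-2 b^2 a^2 b) tr(a) - tr(b^-1 a^-1 b a^-2 b^2 a^2 b a)  (eliminate a^-1) = x^4*y^3*z^2 - x^5*y^2*z - 2*x^3*y^4*z - 2*x^3*y^2*z^3 + x^4*y^3 + x^4*y*z^2 + x^2*y^5 + 2*x^2*y^3*z^2 + x^2*y*z^4 + 5*x^3*y^2*z + x*y^4*z - x^4*y - 5*x^2*y^3 - 5*x^2*y*z^2 - y^5 - y^3*z^2 - 3*x*y^2*z + 4*x^2*y + 5*y^3 + 2*y*z^2 + x*z - 5*y

x^4*y^3*z^2 - x^5*y^2*z - 2*x^3*y^4*z - 2*x^3*y^2*z^3 + x^4*y^3 + x^4*y*z^2 + x^2*y^5 + 2*x^2*y^3*z^2 + x^2*y*z^4 + 5*x^3*y^2*z + x*y^4*z - x^4*y - 5*x^2*y^3 - 5*x^2*y*z^2 - y^5 - y^3*z^2 - 3*x*y^2*z + 4*x^2*y + 5*y^3 + 2*y*z^2 + x*z - 5*y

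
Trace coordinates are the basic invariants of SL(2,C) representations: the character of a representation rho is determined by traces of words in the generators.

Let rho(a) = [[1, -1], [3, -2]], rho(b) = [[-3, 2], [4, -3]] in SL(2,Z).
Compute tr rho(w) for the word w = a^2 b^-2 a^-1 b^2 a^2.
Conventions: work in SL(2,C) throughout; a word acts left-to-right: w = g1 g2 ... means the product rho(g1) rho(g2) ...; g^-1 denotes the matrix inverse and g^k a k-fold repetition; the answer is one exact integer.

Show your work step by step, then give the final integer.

1010

rho(a) = [[1, -1], [3, -2]]
... * rho(a) = [[1, -1], [3, -2]]  ->  [[-2, 1], [-3, 1]]
... * rho(b^-1) = [[-3, -2], [-4, -3]]  ->  [[2, 1], [5, 3]]
... * rho(b^-1) = [[-3, -2], [-4, -3]]  ->  [[-10, -7], [-27, -19]]
... * rho(a^-1) = [[-2, 1], [-3, 1]]  ->  [[41, -17], [111, -46]]
... * rho(b) = [[-3, 2], [4, -3]]  ->  [[-191, 133], [-517, 360]]
... * rho(b) = [[-3, 2], [4, -3]]  ->  [[1105, -781], [2991, -2114]]
... * rho(a) = [[1, -1], [3, -2]]  ->  [[-1238, 457], [-3351, 1237]]
... * rho(a) = [[1, -1], [3, -2]]  ->  [[133, 324], [360, 877]]
tr = 133 + 877 = 1010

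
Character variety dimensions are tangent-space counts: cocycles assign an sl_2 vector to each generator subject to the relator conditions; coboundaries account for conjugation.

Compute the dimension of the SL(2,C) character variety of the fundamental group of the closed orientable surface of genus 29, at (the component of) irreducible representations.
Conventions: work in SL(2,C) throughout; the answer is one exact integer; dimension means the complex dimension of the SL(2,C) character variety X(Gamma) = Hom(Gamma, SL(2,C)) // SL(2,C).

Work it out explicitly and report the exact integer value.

168

pi_1 of the closed genus-29 surface has 58 generators bound by the single product-of-commutators relator.
Before the relator condition, cocycle space has dim 3*58 = 174.
d_2 is surjective at irreducible rho (its cokernel H^2 is dual to H^0 = 0), so dim Z^1 = 174 - 3 = 171.
Coboundaries contribute dim B^1 = 3 (injective at irreducible rho).
dim X = dim H^1 = 171 - 3 = 168.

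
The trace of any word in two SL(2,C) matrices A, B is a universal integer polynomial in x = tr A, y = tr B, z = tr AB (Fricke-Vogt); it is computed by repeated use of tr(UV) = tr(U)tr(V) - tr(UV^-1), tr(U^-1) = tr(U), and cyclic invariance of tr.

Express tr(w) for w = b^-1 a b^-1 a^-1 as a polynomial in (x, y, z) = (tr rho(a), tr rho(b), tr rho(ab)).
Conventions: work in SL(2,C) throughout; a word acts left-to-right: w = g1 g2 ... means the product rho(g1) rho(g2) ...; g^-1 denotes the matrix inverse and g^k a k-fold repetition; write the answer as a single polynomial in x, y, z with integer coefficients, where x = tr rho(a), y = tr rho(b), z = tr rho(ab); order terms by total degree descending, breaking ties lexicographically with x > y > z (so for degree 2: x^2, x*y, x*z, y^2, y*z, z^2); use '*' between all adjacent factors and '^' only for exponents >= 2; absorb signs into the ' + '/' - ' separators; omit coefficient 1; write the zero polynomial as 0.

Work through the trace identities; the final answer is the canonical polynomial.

x*y*z - x^2 - z^2 + 2

so trace(b^-1) = trace(b) = y
reduce: trace(a b a) = trace(a)*trace(b a) - trace(b) = x*z - y
trace(a b a b) = trace(b a)*trace(b a) - trace(1)   [split at repeated b] = z^2 - 2
reduce: trace(b a b^-1 a) = trace(a b a)*trace(b) - trace(a b a b) = x*y*z - y^2 - z^2 + 2
reduce: trace(a b^-1 a^-1 b) = trace(b a b^-1)*trace(a) - trace(b a b^-1 a) = -x*y*z + x^2 + y^2 + z^2 - 2
reduce: trace(b^-1 a b^-1 a^-1) = trace(a b^-1 a^-1)*trace(b) - trace(a b^-1 a^-1 b) = x*y*z - x^2 - z^2 + 2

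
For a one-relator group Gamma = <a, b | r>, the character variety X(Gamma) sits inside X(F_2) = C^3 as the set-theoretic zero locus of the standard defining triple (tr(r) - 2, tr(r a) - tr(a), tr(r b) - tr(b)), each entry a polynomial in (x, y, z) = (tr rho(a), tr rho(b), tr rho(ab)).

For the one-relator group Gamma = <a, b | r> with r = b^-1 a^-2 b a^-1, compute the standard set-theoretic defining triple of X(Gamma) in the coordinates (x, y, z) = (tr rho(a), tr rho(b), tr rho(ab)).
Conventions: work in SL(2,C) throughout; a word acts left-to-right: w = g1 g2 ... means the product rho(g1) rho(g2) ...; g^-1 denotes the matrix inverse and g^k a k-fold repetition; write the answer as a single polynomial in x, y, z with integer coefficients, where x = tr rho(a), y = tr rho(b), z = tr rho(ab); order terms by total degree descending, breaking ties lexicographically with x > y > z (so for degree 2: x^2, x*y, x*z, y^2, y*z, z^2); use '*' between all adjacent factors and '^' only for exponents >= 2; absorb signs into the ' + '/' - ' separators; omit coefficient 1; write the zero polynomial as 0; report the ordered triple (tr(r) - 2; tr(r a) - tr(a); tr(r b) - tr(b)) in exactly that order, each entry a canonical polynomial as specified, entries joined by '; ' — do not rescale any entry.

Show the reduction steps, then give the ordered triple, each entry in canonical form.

x^2*y*z - x*y^2 - x*z^2 + x - 2; x^2 - x - 2; x^3*y - x^2*z - 2*x*y - y + z

use: trace(a^-1) = trace(a) = x
trace(a b a) = trace(a)*trace(b a) - trace(b)   [square of a] = x*z - y
use: trace(a b a b) = trace(a b)*trace(a b) - trace(1)   [split at a repeated a] = z^2 - 2
trace(b a b^-1 a) = trace(a b a)*trace(b) - trace(a b a b)   [inverse elimination on b] = x*y*z - y^2 - z^2 + 2
apply: trace(b^-1 a^-1 b a) = trace(b a b^-1)*trace(a) - trace(b a b^-1 a)   [inverse elimination on a] = -x*y*z + x^2 + y^2 + z^2 - 2
apply: trace(a^-1 b a^-1 b^-1) = trace(b^-1 a^-1 b)*trace(a) - trace(b^-1 a^-1 b a)   [inverse elimination on a] = x*y*z - y^2 - z^2 + 2
use: trace(b^-1 a^-2 b a^-1) = trace(a^-1 b a^-1 b^-1)*trace(a) - trace(a^-1 b a^-1 b^-1 a)   [inverse elimination on a] = x^2*y*z - x*y^2 - x*z^2 + x
apply: trace(a^-2) = trace(a^-1)*trace(a) - trace(1) = x^2 - 2
apply: trace(b a^-1) = trace(b)*trace(a) - trace(b a) = x*y - z
trace(a^-1 b a^-1) = trace(b a^-1)*trace(a) - trace(b) = x^2*y - x*z - y
trace(a^-2 b a^-1) = trace(a^-1 b a^-1)*trace(a) - trace(a^-1 b) = x^3*y - x^2*z - 2*x*y + z
assemble the triple (trace(r) - 2; trace(r a) - x; trace(r b) - y)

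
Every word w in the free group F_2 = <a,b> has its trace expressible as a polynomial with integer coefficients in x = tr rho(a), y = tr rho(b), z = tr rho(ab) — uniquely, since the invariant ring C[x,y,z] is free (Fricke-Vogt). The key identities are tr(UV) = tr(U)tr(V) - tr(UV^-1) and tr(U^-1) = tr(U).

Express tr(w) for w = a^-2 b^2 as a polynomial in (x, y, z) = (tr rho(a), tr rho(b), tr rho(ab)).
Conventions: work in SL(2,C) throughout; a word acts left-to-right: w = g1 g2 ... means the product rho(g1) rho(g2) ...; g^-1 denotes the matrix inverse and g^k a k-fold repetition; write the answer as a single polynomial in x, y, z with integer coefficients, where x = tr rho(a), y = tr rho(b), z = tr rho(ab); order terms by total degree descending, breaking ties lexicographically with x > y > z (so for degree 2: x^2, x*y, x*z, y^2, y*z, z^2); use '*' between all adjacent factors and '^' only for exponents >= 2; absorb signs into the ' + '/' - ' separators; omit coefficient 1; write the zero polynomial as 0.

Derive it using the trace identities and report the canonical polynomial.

x^2*y^2 - x*y*z - x^2 - y^2 + 2

use: trace(b^2) = trace(b) * trace(b) - trace(1)   [square of b] = y^2 - 2
apply: trace(b^2 a) = trace(b) * trace(a b) - trace(a)   [square of b] = y*z - x
trace(b^2 a^-1) = trace(b^2) * trace(a) - trace(b^2 a)   [inverse elimination on a] = x*y^2 - y*z - x
trace(a^-2 b^2) = trace(b^2 a^-1) * trace(a) - trace(b^2)   [inverse elimination on a] = x^2*y^2 - x*y*z - x^2 - y^2 + 2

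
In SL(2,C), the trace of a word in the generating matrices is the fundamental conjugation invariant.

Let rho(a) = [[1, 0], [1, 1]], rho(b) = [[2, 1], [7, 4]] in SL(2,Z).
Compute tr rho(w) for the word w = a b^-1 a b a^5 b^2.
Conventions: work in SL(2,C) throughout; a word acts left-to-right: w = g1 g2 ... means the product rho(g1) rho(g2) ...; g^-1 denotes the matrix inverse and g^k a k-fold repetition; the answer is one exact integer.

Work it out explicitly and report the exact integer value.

16

rho(a) = [[1, 0], [1, 1]]
... * rho(b^-1) = [[4, -1], [-7, 2]]  ->  [[4, -1], [-3, 1]]
... * rho(a) = [[1, 0], [1, 1]]  ->  [[3, -1], [-2, 1]]
... * rho(b) = [[2, 1], [7, 4]]  ->  [[-1, -1], [3, 2]]
... * rho(a) = [[1, 0], [1, 1]]  ->  [[-2, -1], [5, 2]]
... * rho(a) = [[1, 0], [1, 1]]  ->  [[-3, -1], [7, 2]]
... * rho(a) = [[1, 0], [1, 1]]  ->  [[-4, -1], [9, 2]]
... * rho(a) = [[1, 0], [1, 1]]  ->  [[-5, -1], [11, 2]]
... * rho(a) = [[1, 0], [1, 1]]  ->  [[-6, -1], [13, 2]]
... * rho(b) = [[2, 1], [7, 4]]  ->  [[-19, -10], [40, 21]]
... * rho(b) = [[2, 1], [7, 4]]  ->  [[-108, -59], [227, 124]]
tr = -108 + 124 = 16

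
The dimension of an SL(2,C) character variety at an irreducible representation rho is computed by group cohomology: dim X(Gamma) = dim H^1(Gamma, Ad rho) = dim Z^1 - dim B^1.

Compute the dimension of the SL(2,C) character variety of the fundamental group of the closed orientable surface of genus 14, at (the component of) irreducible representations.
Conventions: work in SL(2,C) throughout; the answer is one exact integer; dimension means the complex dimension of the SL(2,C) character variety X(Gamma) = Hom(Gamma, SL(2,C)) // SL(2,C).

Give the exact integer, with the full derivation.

78

Gamma = pi_1(Sigma_14) = < a_1, b_1, ..., a_14, b_14 | prod [a_i, b_i] > has 2g = 28 generators and 1 relator.
A cocycle assigns one sl_2 vector per generator subject to the relator condition d_2(z) = 0: dim of the unconstrained space is 3*2g = 84.
H^2 = coker(d_2) is dual to H^0 = 0 at irreducible rho (Poincare duality), so d_2 is onto: dim Z^1 = 81.
dim B^1 = 3 (coboundaries, injective at irreducible rho).
dim X = dim H^1 = 81 - 3 = 78.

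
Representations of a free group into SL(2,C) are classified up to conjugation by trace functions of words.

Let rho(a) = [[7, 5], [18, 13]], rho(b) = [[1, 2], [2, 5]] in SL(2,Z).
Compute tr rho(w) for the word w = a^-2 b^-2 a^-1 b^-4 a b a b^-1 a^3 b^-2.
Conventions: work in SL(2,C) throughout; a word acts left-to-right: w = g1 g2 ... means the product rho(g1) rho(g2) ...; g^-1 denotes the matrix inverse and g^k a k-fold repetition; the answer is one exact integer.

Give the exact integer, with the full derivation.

-264763851778550

rho(a^-1) = [[13, -5], [-18, 7]]
... * rho(a^-1) = [[13, -5], [-18, 7]]  ->  [[259, -100], [-360, 139]]
... * rho(b^-1) = [[5, -2], [-2, 1]]  ->  [[1495, -618], [-2078, 859]]
... * rho(b^-1) = [[5, -2], [-2, 1]]  ->  [[8711, -3608], [-12108, 5015]]
... * rho(a^-1) = [[13, -5], [-18, 7]]  ->  [[178187, -68811], [-247674, 95645]]
... * rho(b^-1) = [[5, -2], [-2, 1]]  ->  [[1028557, -425185], [-1429660, 590993]]
... * rho(b^-1) = [[5, -2], [-2, 1]]  ->  [[5993155, -2482299], [-8330286, 3450313]]
... * rho(b^-1) = [[5, -2], [-2, 1]]  ->  [[34930373, -14468609], [-48552056, 20110885]]
... * rho(b^-1) = [[5, -2], [-2, 1]]  ->  [[203589083, -84329355], [-282982050, 117214997]]
... * rho(a) = [[7, 5], [18, 13]]  ->  [[-92804809, -78336200], [128995596, 108884711]]
... * rho(b) = [[1, 2], [2, 5]]  ->  [[-249477209, -577290618], [346765018, 802414747]]
... * rho(a) = [[7, 5], [18, 13]]  ->  [[-12137571587, -8752164079], [16870820572, 12165216801]]
... * rho(b^-1) = [[5, -2], [-2, 1]]  ->  [[-43183529777, 15522979095], [60023669258, -21576424343]]
... * rho(a) = [[7, 5], [18, 13]]  ->  [[-22871084729, -14118920650], [31790046632, 19624829831]]
... * rho(a) = [[7, 5], [18, 13]]  ->  [[-414238164803, -297901392095], [575777263382, 414073020963]]
... * rho(a) = [[7, 5], [18, 13]]  ->  [[-8261892211331, -5943908921250], [11483755221008, 8261835589429]]
... * rho(b^-1) = [[5, -2], [-2, 1]]  ->  [[-29421643214155, 10579875501412], [40895104926182, -14705674852587]]
... * rho(b^-1) = [[5, -2], [-2, 1]]  ->  [[-168267967073599, 69423161929722], [233886874336084, -96495884704951]]
tr = -168267967073599 + -96495884704951 = -264763851778550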